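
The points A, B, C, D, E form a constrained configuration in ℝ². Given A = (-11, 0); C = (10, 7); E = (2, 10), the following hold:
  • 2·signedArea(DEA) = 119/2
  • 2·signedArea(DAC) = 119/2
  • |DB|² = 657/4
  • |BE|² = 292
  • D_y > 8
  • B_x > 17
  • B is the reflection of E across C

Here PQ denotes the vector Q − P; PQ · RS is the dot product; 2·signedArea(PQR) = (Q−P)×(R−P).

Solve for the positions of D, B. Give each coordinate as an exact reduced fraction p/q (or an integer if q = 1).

B = (18, 4)
D = (6, 17/2)

1. D_x = 6  [2·signedArea(DEA) = 119/2 ∩ 2·signedArea(DAC) = 119/2]
2. D_y = 17/2  [2·signedArea(DEA) = 119/2 ∩ 2·signedArea(DAC) = 119/2]
   → D = (6, 17/2)
3. B_x = 18  [B is the reflection of E across C]
4. B_y = 4  [B is the reflection of E across C]
   → B = (18, 4)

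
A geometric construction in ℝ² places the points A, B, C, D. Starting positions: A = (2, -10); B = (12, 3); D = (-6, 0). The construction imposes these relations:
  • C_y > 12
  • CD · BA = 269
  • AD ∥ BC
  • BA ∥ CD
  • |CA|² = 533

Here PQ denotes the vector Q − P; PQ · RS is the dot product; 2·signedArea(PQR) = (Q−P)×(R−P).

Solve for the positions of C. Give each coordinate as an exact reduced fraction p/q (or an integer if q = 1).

1. C_x = 4  [BA ∥ CD ∩ AD ∥ BC]
2. C_y = 13  [BA ∥ CD ∩ AD ∥ BC]
   → C = (4, 13)

C = (4, 13)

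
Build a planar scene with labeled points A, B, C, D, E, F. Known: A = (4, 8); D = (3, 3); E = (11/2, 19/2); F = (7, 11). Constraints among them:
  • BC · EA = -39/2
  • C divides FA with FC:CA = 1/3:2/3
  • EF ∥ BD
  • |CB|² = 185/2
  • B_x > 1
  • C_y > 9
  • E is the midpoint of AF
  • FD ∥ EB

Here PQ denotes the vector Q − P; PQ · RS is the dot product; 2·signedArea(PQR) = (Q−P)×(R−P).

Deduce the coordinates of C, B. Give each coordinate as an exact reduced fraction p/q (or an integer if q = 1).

1. C_x = 6  [C divides FA with FC:CA = 1/3:2/3]
2. C_y = 10  [C divides FA with FC:CA = 1/3:2/3]
   → C = (6, 10)
3. B_x = 3/2  [EF ∥ BD ∩ FD ∥ EB]
4. B_y = 3/2  [EF ∥ BD ∩ FD ∥ EB]
   → B = (3/2, 3/2)

B = (3/2, 3/2)
C = (6, 10)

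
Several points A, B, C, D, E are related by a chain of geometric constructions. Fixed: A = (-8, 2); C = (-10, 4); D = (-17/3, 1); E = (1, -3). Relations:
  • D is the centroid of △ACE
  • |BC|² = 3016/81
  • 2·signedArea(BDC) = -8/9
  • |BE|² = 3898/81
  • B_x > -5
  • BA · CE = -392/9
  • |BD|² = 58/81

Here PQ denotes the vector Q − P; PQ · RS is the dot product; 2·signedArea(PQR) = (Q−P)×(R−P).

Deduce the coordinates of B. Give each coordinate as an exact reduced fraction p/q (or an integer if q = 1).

B = (-44/9, 2/3)

1. B_x = -44/9  [2·signedArea(BDC) = -8/9 ∩ BA · CE = -392/9]
2. B_y = 2/3  [2·signedArea(BDC) = -8/9 ∩ BA · CE = -392/9]
   → B = (-44/9, 2/3)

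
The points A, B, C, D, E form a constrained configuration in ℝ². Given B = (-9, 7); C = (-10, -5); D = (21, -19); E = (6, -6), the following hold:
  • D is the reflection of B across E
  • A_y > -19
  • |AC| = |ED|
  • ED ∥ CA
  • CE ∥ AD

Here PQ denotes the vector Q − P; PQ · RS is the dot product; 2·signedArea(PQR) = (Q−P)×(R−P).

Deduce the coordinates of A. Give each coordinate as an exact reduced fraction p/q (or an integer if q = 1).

A = (5, -18)

1. A_x = 5  [CE ∥ AD ∩ ED ∥ CA]
2. A_y = -18  [CE ∥ AD ∩ ED ∥ CA]
   → A = (5, -18)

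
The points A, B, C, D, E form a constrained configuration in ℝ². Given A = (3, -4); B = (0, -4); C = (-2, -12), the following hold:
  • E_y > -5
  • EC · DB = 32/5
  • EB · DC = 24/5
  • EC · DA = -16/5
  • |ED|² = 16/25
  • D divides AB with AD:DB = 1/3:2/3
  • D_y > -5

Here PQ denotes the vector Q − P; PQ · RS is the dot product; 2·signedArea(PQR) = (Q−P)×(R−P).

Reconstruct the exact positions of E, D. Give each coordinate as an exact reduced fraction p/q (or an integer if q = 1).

D = (2, -4)
E = (6/5, -4)

1. D_x = 2  [D divides AB with AD:DB = 1/3:2/3]
2. D_y = -4  [D divides AB with AD:DB = 1/3:2/3]
   → D = (2, -4)
3. E_x = 6/5  [EC · DB = 32/5 ∩ EB · DC = 24/5]
4. E_y = -4  [EC · DB = 32/5 ∩ EB · DC = 24/5]
   → E = (6/5, -4)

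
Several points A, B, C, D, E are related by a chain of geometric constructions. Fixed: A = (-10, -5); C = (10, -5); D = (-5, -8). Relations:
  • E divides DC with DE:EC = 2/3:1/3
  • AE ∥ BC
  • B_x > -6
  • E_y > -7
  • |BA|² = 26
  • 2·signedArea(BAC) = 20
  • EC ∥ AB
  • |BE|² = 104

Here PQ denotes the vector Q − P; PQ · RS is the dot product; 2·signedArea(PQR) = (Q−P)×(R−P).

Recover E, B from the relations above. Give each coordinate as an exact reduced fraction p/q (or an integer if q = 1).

1. E_x = 5  [E divides DC with DE:EC = 2/3:1/3]
2. E_y = -6  [E divides DC with DE:EC = 2/3:1/3]
   → E = (5, -6)
3. B_x = -5  [AE ∥ BC ∩ EC ∥ AB]
4. B_y = -4  [AE ∥ BC ∩ EC ∥ AB]
   → B = (-5, -4)

B = (-5, -4)
E = (5, -6)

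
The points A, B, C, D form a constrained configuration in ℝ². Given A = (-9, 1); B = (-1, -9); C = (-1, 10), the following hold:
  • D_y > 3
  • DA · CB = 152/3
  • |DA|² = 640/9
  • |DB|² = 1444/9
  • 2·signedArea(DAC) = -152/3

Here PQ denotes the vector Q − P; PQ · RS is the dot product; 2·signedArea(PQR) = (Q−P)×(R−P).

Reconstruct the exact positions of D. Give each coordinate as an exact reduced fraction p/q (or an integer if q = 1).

D = (-1, 11/3)

1. D_x = -1  [2·signedArea(DAC) = -152/3 ∩ DA · CB = 152/3]
2. D_y = 11/3  [2·signedArea(DAC) = -152/3 ∩ DA · CB = 152/3]
   → D = (-1, 11/3)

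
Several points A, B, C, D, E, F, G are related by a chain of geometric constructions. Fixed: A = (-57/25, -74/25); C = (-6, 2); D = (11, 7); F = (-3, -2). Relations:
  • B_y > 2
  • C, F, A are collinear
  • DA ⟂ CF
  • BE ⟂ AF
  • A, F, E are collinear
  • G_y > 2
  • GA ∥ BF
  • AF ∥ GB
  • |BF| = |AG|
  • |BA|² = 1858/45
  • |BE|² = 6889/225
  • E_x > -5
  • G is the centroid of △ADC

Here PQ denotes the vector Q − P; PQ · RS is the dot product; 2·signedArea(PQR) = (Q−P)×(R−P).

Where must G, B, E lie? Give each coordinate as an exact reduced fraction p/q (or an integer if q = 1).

B = (14/75, 223/75)
E = (-106/25, -26/75)
G = (68/75, 151/75)

1. G_x = 68/75  [G is the centroid of △ADC]
2. G_y = 151/75  [G is the centroid of △ADC]
   → G = (68/75, 151/75)
3. B_x = 14/75  [GA ∥ BF ∩ AF ∥ GB]
4. B_y = 223/75  [GA ∥ BF ∩ AF ∥ GB]
   → B = (14/75, 223/75)
5. E_x = -106/25  [A, F, E are collinear ∩ BE ⟂ AF]
6. E_y = -26/75  [A, F, E are collinear ∩ BE ⟂ AF]
   → E = (-106/25, -26/75)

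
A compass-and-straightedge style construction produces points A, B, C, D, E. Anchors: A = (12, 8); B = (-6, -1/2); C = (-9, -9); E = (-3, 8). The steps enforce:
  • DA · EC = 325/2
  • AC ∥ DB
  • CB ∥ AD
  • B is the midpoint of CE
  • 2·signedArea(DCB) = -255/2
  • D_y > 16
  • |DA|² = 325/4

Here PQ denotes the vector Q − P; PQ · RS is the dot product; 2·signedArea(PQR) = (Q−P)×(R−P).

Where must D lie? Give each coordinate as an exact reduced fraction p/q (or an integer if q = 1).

1. D_x = 15  [AC ∥ DB ∩ CB ∥ AD]
2. D_y = 33/2  [AC ∥ DB ∩ CB ∥ AD]
   → D = (15, 33/2)

D = (15, 33/2)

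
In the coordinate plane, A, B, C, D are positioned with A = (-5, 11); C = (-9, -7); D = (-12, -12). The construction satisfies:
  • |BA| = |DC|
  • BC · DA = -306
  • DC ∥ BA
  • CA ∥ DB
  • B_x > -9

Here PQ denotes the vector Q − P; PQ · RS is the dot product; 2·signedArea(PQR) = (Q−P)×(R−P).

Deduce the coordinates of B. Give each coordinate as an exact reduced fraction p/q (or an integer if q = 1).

B = (-8, 6)

1. B_x = -8  [DC ∥ BA ∩ CA ∥ DB]
2. B_y = 6  [DC ∥ BA ∩ CA ∥ DB]
   → B = (-8, 6)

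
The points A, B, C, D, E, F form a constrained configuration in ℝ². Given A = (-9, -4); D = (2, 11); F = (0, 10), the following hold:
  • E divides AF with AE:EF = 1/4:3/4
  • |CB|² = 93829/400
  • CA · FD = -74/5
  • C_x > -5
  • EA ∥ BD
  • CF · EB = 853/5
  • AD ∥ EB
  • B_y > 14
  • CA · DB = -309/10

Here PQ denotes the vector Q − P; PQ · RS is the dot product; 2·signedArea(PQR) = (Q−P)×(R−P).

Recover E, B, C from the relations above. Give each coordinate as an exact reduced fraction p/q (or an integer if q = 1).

1. E_x = -27/4  [E divides AF with AE:EF = 1/4:3/4]
2. E_y = -1/2  [E divides AF with AE:EF = 1/4:3/4]
   → E = (-27/4, -1/2)
3. B_x = 17/4  [EA ∥ BD ∩ AD ∥ EB]
4. B_y = 29/2  [EA ∥ BD ∩ AD ∥ EB]
   → B = (17/4, 29/2)
5. C_x = -23/5  [CF · EB = 853/5 ∩ CA · DB = -309/10]
6. C_y = 2  [CF · EB = 853/5 ∩ CA · DB = -309/10]
   → C = (-23/5, 2)

B = (17/4, 29/2)
C = (-23/5, 2)
E = (-27/4, -1/2)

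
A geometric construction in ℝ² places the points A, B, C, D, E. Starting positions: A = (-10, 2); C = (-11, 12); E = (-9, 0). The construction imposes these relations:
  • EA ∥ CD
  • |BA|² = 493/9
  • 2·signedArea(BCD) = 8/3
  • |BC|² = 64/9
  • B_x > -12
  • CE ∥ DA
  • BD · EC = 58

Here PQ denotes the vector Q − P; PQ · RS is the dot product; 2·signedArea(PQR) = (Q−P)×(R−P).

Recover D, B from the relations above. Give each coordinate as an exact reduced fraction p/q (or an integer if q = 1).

B = (-11, 28/3)
D = (-12, 14)

1. D_x = -12  [CE ∥ DA ∩ EA ∥ CD]
2. D_y = 14  [CE ∥ DA ∩ EA ∥ CD]
   → D = (-12, 14)
3. B_x = -11  [2·signedArea(BCD) = 8/3 ∩ BD · EC = 58]
4. B_y = 28/3  [2·signedArea(BCD) = 8/3 ∩ BD · EC = 58]
   → B = (-11, 28/3)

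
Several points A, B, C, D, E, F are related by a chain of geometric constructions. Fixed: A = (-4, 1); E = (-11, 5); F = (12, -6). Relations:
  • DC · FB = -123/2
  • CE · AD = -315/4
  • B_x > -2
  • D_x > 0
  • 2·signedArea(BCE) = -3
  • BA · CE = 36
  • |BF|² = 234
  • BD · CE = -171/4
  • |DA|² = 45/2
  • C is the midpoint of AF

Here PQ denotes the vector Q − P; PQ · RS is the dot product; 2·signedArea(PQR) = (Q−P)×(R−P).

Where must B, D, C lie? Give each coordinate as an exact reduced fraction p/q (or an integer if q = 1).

B = (-9/5, 3/5)
C = (4, -5/2)
D = (1/2, -1/2)

1. C_x = 4  [C is the midpoint of AF]
2. C_y = -5/2  [C is the midpoint of AF]
   → C = (4, -5/2)
3. B_x = -9/5  [2·signedArea(BCE) = -3 ∩ BA · CE = 36]
4. B_y = 3/5  [2·signedArea(BCE) = -3 ∩ BA · CE = 36]
   → B = (-9/5, 3/5)
5. D_x = 1/2  [BD · CE = -171/4 ∩ DC · FB = -123/2]
6. D_y = -1/2  [BD · CE = -171/4 ∩ DC · FB = -123/2]
   → D = (1/2, -1/2)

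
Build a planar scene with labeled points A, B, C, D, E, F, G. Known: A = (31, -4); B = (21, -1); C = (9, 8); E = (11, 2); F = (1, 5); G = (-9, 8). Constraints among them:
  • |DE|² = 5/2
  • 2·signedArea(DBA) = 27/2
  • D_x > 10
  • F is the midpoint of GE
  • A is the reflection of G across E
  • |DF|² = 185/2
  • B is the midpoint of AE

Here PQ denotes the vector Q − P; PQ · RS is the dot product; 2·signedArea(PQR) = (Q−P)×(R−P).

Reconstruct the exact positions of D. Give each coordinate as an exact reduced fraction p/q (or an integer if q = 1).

1. D_x = 21/2  [line 3·x + 10·y + -133/2 = 0 ∩ |DF|² = 185/2]
2. D_y = 7/2  [line 3·x + 10·y + -133/2 = 0 ∩ |DF|² = 185/2]
   → D = (21/2, 7/2)

D = (21/2, 7/2)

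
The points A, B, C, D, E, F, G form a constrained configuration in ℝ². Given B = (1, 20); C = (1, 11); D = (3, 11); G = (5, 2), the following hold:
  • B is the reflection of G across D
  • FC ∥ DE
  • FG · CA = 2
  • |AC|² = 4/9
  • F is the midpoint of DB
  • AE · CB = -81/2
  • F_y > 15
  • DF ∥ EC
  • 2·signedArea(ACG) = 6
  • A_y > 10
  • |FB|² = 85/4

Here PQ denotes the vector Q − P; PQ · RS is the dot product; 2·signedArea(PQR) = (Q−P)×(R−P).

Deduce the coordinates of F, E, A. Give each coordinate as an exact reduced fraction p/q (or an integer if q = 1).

1. F_x = 2  [F is the midpoint of DB]
2. F_y = 31/2  [F is the midpoint of DB]
   → F = (2, 31/2)
3. E_x = 2  [DF ∥ EC ∩ FC ∥ DE]
4. E_y = 13/2  [DF ∥ EC ∩ FC ∥ DE]
   → E = (2, 13/2)
5. A_x = 5/3  [2·signedArea(ACG) = 6 ∩ AE · CB = -81/2]
6. A_y = 11  [2·signedArea(ACG) = 6 ∩ AE · CB = -81/2]
   → A = (5/3, 11)

A = (5/3, 11)
E = (2, 13/2)
F = (2, 31/2)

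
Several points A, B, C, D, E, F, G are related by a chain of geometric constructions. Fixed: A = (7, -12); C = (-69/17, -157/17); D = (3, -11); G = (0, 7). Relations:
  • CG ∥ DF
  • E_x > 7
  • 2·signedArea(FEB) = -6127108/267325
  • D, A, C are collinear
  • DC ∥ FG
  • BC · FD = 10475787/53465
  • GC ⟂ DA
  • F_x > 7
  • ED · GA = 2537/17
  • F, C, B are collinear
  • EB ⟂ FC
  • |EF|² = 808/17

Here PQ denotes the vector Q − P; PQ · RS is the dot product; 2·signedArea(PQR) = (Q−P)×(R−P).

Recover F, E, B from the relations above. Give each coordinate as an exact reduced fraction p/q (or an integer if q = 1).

1. F_x = 120/17  [DC ∥ FG ∩ CG ∥ DF]
2. F_y = 89/17  [DC ∥ FG ∩ CG ∥ DF]
   → F = (120/17, 89/17)
3. B_x = 198858/53465  [F, C, B are collinear ∩ BC · FD = 10475787/53465]
4. B_y = 47517/53465  [F, C, B are collinear ∩ BC · FD = 10475787/53465]
   → B = (198858/53465, 47517/53465)
5. E_x = 598/85  [ED · GA = 2537/17 ∩ EB ⟂ FC]
6. E_y = -141/85  [ED · GA = 2537/17 ∩ EB ⟂ FC]
   → E = (598/85, -141/85)

B = (198858/53465, 47517/53465)
E = (598/85, -141/85)
F = (120/17, 89/17)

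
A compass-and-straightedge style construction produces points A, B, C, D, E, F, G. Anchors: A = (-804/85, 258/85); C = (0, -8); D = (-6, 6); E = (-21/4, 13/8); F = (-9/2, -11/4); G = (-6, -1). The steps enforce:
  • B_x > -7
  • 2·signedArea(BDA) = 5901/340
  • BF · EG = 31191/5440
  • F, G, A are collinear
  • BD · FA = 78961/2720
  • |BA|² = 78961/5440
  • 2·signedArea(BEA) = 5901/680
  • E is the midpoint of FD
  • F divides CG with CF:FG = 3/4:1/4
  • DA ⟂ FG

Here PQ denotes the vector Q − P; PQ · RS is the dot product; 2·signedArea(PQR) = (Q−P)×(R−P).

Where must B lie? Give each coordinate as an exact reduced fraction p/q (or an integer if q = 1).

1. B_x = -2373/340  [2·signedArea(BEA) = 5901/680 ∩ BF · EG = 31191/5440]
2. B_y = 97/680  [2·signedArea(BEA) = 5901/680 ∩ BF · EG = 31191/5440]
   → B = (-2373/340, 97/680)

B = (-2373/340, 97/680)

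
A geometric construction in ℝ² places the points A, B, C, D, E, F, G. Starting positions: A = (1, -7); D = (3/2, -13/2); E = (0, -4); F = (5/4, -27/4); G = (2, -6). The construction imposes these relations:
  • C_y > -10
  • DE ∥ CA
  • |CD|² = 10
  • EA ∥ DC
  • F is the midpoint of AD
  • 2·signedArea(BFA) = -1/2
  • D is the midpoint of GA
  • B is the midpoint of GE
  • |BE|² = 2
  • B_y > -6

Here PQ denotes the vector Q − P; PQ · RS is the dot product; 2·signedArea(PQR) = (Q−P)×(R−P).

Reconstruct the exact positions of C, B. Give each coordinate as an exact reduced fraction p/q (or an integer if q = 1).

1. C_x = 5/2  [DE ∥ CA ∩ EA ∥ DC]
2. C_y = -19/2  [DE ∥ CA ∩ EA ∥ DC]
   → C = (5/2, -19/2)
3. B_x = 1  [B is the midpoint of GE]
4. B_y = -5  [B is the midpoint of GE]
   → B = (1, -5)

B = (1, -5)
C = (5/2, -19/2)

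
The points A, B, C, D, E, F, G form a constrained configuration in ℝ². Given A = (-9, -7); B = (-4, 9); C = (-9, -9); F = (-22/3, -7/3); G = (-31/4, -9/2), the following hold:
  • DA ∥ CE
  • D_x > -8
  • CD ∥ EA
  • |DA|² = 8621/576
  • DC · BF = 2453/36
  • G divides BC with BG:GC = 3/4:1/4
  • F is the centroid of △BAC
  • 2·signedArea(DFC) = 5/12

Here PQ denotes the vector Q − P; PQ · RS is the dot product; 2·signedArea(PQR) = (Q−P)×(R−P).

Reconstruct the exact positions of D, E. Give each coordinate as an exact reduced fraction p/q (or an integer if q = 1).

1. D_x = -181/24  [DC · BF = 2453/36 ∩ 2·signedArea(DFC) = 5/12]
2. D_y = -41/12  [DC · BF = 2453/36 ∩ 2·signedArea(DFC) = 5/12]
   → D = (-181/24, -41/12)
3. E_x = -251/24  [CD ∥ EA ∩ DA ∥ CE]
4. E_y = -151/12  [CD ∥ EA ∩ DA ∥ CE]
   → E = (-251/24, -151/12)

D = (-181/24, -41/12)
E = (-251/24, -151/12)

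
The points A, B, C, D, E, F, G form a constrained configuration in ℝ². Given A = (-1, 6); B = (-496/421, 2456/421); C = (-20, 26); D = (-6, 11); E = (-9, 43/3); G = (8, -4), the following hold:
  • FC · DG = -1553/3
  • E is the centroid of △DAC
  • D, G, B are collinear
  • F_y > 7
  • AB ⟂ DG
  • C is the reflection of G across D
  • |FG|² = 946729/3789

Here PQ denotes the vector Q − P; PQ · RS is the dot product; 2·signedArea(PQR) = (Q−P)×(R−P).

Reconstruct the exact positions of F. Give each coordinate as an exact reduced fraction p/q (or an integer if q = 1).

F = (-3518/1263, 3181/421)

1. F_x = -3518/1263  [line -14·x + 15·y + -457/3 = 0 ∩ |FG|² = 946729/3789]
2. F_y = 3181/421  [line -14·x + 15·y + -457/3 = 0 ∩ |FG|² = 946729/3789]
   → F = (-3518/1263, 3181/421)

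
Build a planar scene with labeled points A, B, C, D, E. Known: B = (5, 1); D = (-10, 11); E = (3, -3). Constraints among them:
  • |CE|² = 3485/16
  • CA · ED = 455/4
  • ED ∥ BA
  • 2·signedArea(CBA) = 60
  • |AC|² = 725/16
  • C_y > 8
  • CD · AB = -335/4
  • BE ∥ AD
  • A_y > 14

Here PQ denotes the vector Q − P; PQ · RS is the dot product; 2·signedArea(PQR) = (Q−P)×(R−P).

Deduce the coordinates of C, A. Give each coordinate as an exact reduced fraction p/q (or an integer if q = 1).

A = (-8, 15)
C = (-25/4, 17/2)

1. A_x = -8  [BE ∥ AD ∩ ED ∥ BA]
2. A_y = 15  [BE ∥ AD ∩ ED ∥ BA]
   → A = (-8, 15)
3. C_x = -25/4  [CA · ED = 455/4 ∩ 2·signedArea(CBA) = 60]
4. C_y = 17/2  [CA · ED = 455/4 ∩ 2·signedArea(CBA) = 60]
   → C = (-25/4, 17/2)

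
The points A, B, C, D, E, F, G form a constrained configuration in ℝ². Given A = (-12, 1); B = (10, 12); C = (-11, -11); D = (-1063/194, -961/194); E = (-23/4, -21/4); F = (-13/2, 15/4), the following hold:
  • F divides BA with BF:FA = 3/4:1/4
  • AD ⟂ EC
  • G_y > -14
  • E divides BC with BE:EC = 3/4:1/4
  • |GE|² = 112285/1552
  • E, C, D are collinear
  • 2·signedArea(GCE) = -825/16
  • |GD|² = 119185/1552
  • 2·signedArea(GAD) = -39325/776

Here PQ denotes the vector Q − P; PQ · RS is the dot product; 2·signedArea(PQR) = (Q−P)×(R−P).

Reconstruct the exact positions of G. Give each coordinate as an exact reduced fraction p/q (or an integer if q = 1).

G = (-865/194, -5299/388)

1. G_x = -865/194  [2·signedArea(GCE) = -825/16 ∩ 2·signedArea(GAD) = -39325/776]
2. G_y = -5299/388  [2·signedArea(GCE) = -825/16 ∩ 2·signedArea(GAD) = -39325/776]
   → G = (-865/194, -5299/388)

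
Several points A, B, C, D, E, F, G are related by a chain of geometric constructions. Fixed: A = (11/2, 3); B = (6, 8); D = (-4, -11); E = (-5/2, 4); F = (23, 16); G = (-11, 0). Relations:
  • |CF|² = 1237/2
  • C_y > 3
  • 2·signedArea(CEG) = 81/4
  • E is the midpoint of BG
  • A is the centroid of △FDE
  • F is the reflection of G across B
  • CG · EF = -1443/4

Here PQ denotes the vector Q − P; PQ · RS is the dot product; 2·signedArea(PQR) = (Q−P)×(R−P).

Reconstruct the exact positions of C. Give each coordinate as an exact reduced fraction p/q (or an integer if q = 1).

1. C_x = 3/2  [CG · EF = -1443/4 ∩ 2·signedArea(CEG) = 81/4]
2. C_y = 7/2  [CG · EF = -1443/4 ∩ 2·signedArea(CEG) = 81/4]
   → C = (3/2, 7/2)

C = (3/2, 7/2)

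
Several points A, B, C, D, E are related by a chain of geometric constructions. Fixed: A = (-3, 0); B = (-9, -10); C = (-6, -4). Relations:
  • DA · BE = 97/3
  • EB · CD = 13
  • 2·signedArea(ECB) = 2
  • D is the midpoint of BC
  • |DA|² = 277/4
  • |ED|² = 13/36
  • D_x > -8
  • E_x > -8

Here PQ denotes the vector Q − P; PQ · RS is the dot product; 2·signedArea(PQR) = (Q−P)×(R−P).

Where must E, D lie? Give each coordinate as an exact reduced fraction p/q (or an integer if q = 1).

D = (-15/2, -7)
E = (-7, -20/3)

1. D_x = -15/2  [D is the midpoint of BC]
2. D_y = -7  [D is the midpoint of BC]
   → D = (-15/2, -7)
3. E_x = -7  [2·signedArea(ECB) = 2 ∩ DA · BE = 97/3]
4. E_y = -20/3  [2·signedArea(ECB) = 2 ∩ DA · BE = 97/3]
   → E = (-7, -20/3)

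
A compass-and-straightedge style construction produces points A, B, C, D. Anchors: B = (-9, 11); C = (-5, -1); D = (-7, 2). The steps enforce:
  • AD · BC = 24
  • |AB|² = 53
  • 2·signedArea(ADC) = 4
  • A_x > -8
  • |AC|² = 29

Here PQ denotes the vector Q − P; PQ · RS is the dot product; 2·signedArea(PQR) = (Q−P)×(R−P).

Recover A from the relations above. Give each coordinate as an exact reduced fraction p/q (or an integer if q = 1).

1. A_x = -7  [AD · BC = 24 ∩ 2·signedArea(ADC) = 4]
2. A_y = 4  [AD · BC = 24 ∩ 2·signedArea(ADC) = 4]
   → A = (-7, 4)

A = (-7, 4)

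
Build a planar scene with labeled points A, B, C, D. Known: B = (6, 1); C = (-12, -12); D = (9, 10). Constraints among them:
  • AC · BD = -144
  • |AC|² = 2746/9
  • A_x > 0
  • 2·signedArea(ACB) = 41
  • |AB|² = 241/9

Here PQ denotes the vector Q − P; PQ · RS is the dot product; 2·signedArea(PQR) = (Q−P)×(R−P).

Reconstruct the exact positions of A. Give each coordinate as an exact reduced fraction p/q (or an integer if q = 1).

A = (1, -1/3)

1. A_x = 1  [2·signedArea(ACB) = 41 ∩ AC · BD = -144]
2. A_y = -1/3  [2·signedArea(ACB) = 41 ∩ AC · BD = -144]
   → A = (1, -1/3)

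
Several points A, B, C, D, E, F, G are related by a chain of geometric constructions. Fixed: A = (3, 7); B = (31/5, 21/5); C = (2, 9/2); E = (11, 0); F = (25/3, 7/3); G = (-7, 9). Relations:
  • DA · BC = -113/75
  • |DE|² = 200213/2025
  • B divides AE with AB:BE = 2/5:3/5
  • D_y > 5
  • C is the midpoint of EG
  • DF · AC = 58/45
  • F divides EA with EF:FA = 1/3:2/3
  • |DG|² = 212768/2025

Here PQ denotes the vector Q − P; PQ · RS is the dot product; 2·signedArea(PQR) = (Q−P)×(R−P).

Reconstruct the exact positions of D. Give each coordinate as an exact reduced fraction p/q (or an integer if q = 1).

1. D_x = 113/45  [DA · BC = -113/75 ∩ DF · AC = 58/45]
2. D_y = 233/45  [DA · BC = -113/75 ∩ DF · AC = 58/45]
   → D = (113/45, 233/45)

D = (113/45, 233/45)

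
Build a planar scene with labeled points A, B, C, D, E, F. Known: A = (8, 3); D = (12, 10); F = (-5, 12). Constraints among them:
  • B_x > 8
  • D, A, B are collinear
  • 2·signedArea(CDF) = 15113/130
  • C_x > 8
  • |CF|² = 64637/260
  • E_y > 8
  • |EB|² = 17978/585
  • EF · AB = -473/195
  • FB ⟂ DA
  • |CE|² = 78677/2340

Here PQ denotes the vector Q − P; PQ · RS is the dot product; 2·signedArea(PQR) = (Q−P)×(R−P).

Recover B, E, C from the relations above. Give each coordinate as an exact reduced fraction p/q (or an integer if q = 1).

1. B_x = 564/65  [D, A, B are collinear ∩ FB ⟂ DA]
2. B_y = 272/65  [D, A, B are collinear ∩ FB ⟂ DA]
   → B = (564/65, 272/65)
3. E_x = 5  [line -44/65·x + -77/65·y + 517/39 = 0 ∩ |EB|² = 17978/585]
4. E_y = 25/3  [line -44/65·x + -77/65·y + 517/39 = 0 ∩ |EB|² = 17978/585]
   → E = (5, 25/3)
5. C_x = 542/65  [line -2·x + -17·y + 10107/130 = 0 ∩ |CE|² = 78677/2340]
6. C_y = 467/130  [line -2·x + -17·y + 10107/130 = 0 ∩ |CE|² = 78677/2340]
   → C = (542/65, 467/130)

B = (564/65, 272/65)
C = (542/65, 467/130)
E = (5, 25/3)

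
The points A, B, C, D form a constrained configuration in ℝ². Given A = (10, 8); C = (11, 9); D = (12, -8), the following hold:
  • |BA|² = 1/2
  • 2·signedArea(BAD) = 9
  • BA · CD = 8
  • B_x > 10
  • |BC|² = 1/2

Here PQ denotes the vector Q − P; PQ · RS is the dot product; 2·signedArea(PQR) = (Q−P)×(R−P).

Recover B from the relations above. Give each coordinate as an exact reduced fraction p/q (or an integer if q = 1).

B = (21/2, 17/2)

1. B_x = 21/2  [BA · CD = 8 ∩ 2·signedArea(BAD) = 9]
2. B_y = 17/2  [BA · CD = 8 ∩ 2·signedArea(BAD) = 9]
   → B = (21/2, 17/2)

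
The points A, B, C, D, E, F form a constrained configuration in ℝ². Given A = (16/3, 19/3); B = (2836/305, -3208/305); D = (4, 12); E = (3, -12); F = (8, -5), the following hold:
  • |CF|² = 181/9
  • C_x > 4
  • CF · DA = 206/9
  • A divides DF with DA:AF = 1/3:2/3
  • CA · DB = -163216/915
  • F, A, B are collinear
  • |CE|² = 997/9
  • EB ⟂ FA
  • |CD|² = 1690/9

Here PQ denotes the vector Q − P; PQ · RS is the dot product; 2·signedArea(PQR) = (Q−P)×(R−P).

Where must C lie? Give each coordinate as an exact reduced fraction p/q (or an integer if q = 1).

C = (5, -5/3)

1. C_x = 5  [line -1616/305·x + 6868/305·y + 11716/183 = 0 ∩ |CE|² = 997/9]
2. C_y = -5/3  [line -1616/305·x + 6868/305·y + 11716/183 = 0 ∩ |CE|² = 997/9]
   → C = (5, -5/3)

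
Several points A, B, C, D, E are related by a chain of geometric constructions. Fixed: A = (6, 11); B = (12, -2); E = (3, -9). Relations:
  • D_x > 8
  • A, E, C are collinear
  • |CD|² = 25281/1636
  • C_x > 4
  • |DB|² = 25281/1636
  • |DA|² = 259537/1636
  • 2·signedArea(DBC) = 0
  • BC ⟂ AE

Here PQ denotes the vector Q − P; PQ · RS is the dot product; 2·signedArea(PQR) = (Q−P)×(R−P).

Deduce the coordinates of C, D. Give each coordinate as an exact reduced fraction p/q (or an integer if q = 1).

1. C_x = 1728/409  [A, E, C are collinear ∩ BC ⟂ AE]
2. C_y = -341/409  [A, E, C are collinear ∩ BC ⟂ AE]
   → C = (1728/409, -341/409)
3. D_x = 3318/409  [line -477/409·x + -3180/409·y + -636/409 = 0 ∩ |DA|² = 259537/1636]
4. D_y = -1159/818  [line -477/409·x + -3180/409·y + -636/409 = 0 ∩ |DA|² = 259537/1636]
   → D = (3318/409, -1159/818)

C = (1728/409, -341/409)
D = (3318/409, -1159/818)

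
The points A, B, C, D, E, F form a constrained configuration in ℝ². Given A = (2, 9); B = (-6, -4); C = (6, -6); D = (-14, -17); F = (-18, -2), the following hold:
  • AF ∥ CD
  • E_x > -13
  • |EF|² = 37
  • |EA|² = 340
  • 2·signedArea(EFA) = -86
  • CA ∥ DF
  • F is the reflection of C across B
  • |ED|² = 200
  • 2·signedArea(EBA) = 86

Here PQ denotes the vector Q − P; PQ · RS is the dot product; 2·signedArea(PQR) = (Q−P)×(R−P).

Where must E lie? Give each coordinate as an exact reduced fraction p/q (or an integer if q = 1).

E = (-12, -3)

1. E_x = -12  [2·signedArea(EBA) = 86 ∩ 2·signedArea(EFA) = -86]
2. E_y = -3  [2·signedArea(EBA) = 86 ∩ 2·signedArea(EFA) = -86]
   → E = (-12, -3)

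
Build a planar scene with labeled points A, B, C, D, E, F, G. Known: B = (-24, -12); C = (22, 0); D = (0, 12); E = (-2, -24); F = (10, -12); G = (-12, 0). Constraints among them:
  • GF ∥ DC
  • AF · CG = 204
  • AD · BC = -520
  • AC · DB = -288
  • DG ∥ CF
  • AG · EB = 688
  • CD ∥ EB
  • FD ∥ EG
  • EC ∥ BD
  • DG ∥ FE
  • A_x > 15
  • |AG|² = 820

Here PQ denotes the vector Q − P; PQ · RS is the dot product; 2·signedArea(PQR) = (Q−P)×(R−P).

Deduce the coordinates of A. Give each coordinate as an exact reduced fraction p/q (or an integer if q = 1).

A = (16, -6)

1. A_x = 16  [AF · CG = 204 ∩ AC · DB = -288]
2. A_y = -6  [AF · CG = 204 ∩ AC · DB = -288]
   → A = (16, -6)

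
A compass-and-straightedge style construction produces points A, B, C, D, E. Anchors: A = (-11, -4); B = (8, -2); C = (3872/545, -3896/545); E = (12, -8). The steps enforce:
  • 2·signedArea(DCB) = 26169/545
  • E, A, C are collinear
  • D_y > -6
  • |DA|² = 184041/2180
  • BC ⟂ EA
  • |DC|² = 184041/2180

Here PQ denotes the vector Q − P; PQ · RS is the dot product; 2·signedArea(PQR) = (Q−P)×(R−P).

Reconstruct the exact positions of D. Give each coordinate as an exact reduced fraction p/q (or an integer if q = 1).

D = (-2123/1090, -3038/545)

1. D_x = -2123/1090  [line -2806/545·x + 488/545·y + -549/109 = 0 ∩ |DC|² = 184041/2180]
2. D_y = -3038/545  [line -2806/545·x + 488/545·y + -549/109 = 0 ∩ |DC|² = 184041/2180]
   → D = (-2123/1090, -3038/545)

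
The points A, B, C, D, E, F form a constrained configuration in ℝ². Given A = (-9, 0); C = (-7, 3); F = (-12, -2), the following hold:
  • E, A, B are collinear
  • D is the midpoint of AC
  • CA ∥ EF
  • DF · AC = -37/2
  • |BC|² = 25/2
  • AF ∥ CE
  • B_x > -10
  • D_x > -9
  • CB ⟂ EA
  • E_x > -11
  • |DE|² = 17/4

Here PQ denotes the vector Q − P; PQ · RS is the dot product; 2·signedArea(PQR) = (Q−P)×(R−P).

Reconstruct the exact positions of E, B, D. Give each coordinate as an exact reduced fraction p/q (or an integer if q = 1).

B = (-19/2, 1/2)
D = (-8, 3/2)
E = (-10, 1)

1. E_x = -10  [CA ∥ EF ∩ AF ∥ CE]
2. E_y = 1  [CA ∥ EF ∩ AF ∥ CE]
   → E = (-10, 1)
3. B_x = -19/2  [E, A, B are collinear ∩ CB ⟂ EA]
4. B_y = 1/2  [E, A, B are collinear ∩ CB ⟂ EA]
   → B = (-19/2, 1/2)
5. D_x = -8  [D is the midpoint of AC]
6. D_y = 3/2  [D is the midpoint of AC]
   → D = (-8, 3/2)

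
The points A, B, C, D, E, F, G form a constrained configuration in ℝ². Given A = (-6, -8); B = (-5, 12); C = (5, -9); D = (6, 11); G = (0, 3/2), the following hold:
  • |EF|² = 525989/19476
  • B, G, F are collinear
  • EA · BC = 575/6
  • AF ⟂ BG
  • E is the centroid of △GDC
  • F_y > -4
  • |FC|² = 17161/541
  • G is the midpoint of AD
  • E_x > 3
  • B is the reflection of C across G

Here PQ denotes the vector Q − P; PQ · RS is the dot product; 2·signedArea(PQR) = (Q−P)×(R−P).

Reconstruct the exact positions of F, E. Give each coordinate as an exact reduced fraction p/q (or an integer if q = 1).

1. F_x = 1395/541  [B, G, F are collinear ∩ AF ⟂ BG]
2. F_y = -2118/541  [B, G, F are collinear ∩ AF ⟂ BG]
   → F = (1395/541, -2118/541)
3. E_x = 11/3  [E is the centroid of △GDC]
4. E_y = 7/6  [E is the centroid of △GDC]
   → E = (11/3, 7/6)

E = (11/3, 7/6)
F = (1395/541, -2118/541)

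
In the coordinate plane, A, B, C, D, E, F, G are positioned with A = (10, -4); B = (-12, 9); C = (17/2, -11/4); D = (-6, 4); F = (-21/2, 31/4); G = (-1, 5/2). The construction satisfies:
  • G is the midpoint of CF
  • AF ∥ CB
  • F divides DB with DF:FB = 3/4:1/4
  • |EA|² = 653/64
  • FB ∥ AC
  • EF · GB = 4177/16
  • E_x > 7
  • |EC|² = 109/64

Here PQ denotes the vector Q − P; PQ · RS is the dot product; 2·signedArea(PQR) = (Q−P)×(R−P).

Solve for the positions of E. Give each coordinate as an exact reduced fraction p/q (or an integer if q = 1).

1. E_x = 29/4  [line 11·x + -13/2·y + -1523/16 = 0 ∩ |EA|² = 653/64]
2. E_y = -19/8  [line 11·x + -13/2·y + -1523/16 = 0 ∩ |EA|² = 653/64]
   → E = (29/4, -19/8)

E = (29/4, -19/8)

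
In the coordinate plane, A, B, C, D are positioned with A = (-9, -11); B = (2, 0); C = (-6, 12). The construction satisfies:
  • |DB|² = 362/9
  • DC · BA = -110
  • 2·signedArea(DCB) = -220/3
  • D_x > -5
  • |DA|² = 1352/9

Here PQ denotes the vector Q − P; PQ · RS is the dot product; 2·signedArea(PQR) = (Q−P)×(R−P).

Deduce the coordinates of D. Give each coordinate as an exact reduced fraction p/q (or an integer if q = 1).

D = (-13/3, 1/3)

1. D_x = -13/3  [2·signedArea(DCB) = -220/3 ∩ DC · BA = -110]
2. D_y = 1/3  [2·signedArea(DCB) = -220/3 ∩ DC · BA = -110]
   → D = (-13/3, 1/3)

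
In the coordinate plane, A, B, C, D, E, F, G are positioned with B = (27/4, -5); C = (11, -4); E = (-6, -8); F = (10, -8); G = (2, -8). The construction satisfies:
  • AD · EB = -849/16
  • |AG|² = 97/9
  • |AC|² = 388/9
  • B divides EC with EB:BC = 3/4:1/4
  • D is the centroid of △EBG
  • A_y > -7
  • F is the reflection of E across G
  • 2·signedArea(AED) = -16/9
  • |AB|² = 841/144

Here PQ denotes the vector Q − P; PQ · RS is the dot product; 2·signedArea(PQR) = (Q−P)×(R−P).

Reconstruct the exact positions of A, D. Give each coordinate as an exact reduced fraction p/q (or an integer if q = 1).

A = (5, -20/3)
D = (11/12, -7)

1. D_x = 11/12  [D is the centroid of △EBG]
2. D_y = -7  [D is the centroid of △EBG]
   → D = (11/12, -7)
3. A_x = 5  [2·signedArea(AED) = -16/9 ∩ AD · EB = -849/16]
4. A_y = -20/3  [2·signedArea(AED) = -16/9 ∩ AD · EB = -849/16]
   → A = (5, -20/3)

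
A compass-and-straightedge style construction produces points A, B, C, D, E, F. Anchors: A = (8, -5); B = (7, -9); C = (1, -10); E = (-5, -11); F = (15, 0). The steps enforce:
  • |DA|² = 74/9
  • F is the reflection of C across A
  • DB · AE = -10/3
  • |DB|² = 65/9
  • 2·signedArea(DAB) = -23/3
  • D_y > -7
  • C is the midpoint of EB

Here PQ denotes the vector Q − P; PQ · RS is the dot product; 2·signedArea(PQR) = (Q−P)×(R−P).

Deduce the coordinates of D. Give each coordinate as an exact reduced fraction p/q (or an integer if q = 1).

D = (17/3, -20/3)

1. D_x = 17/3  [DB · AE = -10/3 ∩ 2·signedArea(DAB) = -23/3]
2. D_y = -20/3  [DB · AE = -10/3 ∩ 2·signedArea(DAB) = -23/3]
   → D = (17/3, -20/3)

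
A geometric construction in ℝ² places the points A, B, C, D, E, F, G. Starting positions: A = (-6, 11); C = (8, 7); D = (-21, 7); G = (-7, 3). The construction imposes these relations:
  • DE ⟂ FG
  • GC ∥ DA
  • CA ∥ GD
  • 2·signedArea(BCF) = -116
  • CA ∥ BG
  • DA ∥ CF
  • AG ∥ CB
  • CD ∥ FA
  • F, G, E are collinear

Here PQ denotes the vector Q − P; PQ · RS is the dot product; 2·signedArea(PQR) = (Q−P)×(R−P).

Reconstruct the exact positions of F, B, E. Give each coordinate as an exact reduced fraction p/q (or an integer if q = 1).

1. F_x = 23  [CD ∥ FA ∩ DA ∥ CF]
2. F_y = 11  [CD ∥ FA ∩ DA ∥ CF]
   → F = (23, 11)
3. B_x = 7  [CA ∥ BG ∩ AG ∥ CB]
4. B_y = -1  [CA ∥ BG ∩ AG ∥ CB]
   → B = (7, -1)
5. E_x = -4597/241  [F, G, E are collinear ∩ DE ⟂ FG]
6. E_y = -53/241  [F, G, E are collinear ∩ DE ⟂ FG]
   → E = (-4597/241, -53/241)

B = (7, -1)
E = (-4597/241, -53/241)
F = (23, 11)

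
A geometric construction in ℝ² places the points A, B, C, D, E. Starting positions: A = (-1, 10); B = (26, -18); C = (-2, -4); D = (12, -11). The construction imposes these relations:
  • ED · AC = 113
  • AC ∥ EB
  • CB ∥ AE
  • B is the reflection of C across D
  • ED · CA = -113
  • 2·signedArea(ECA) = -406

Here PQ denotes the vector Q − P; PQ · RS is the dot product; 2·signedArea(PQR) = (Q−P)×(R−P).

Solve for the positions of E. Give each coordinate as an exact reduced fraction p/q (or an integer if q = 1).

E = (27, -4)

1. E_x = 27  [AC ∥ EB ∩ CB ∥ AE]
2. E_y = -4  [AC ∥ EB ∩ CB ∥ AE]
   → E = (27, -4)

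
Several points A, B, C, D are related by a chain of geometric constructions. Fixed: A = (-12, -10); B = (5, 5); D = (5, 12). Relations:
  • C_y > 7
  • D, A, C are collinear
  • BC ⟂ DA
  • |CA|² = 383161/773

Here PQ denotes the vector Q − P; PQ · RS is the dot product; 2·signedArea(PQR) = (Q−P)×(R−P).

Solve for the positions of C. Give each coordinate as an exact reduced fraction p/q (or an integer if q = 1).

1. C_x = 1247/773  [D, A, C are collinear ∩ BC ⟂ DA]
2. C_y = 5888/773  [D, A, C are collinear ∩ BC ⟂ DA]
   → C = (1247/773, 5888/773)

C = (1247/773, 5888/773)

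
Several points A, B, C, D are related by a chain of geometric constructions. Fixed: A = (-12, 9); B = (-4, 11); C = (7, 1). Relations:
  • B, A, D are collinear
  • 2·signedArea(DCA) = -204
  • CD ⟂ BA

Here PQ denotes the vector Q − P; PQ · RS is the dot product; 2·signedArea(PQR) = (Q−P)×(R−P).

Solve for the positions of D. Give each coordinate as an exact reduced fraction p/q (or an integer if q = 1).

D = (4, 13)

1. D_x = 4  [B, A, D are collinear ∩ CD ⟂ BA]
2. D_y = 13  [B, A, D are collinear ∩ CD ⟂ BA]
   → D = (4, 13)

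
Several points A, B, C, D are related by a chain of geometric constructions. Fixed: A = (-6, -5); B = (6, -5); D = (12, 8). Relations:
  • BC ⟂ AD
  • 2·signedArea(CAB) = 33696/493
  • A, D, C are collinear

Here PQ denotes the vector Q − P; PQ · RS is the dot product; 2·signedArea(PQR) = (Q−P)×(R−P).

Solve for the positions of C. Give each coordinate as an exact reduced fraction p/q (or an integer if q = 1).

C = (930/493, 343/493)

1. C_x = 930/493  [A, D, C are collinear ∩ BC ⟂ AD]
2. C_y = 343/493  [A, D, C are collinear ∩ BC ⟂ AD]
   → C = (930/493, 343/493)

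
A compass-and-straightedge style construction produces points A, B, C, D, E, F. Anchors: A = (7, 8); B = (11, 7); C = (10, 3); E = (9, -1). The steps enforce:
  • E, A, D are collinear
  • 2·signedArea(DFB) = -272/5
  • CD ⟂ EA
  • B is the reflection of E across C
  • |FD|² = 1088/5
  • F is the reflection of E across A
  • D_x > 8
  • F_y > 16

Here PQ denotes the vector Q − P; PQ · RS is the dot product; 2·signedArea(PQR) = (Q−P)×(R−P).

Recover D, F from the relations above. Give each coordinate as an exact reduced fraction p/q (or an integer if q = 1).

D = (41/5, 13/5)
F = (5, 17)

1. D_x = 41/5  [E, A, D are collinear ∩ CD ⟂ EA]
2. D_y = 13/5  [E, A, D are collinear ∩ CD ⟂ EA]
   → D = (41/5, 13/5)
3. F_x = 5  [F is the reflection of E across A]
4. F_y = 17  [F is the reflection of E across A]
   → F = (5, 17)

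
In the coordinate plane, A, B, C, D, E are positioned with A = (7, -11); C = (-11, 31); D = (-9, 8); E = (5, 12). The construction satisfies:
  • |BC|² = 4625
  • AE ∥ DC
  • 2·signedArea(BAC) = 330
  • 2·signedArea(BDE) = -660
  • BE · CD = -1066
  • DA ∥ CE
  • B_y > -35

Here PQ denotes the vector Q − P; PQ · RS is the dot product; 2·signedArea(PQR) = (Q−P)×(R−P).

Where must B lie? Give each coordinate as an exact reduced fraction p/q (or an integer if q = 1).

1. B_x = 9  [2·signedArea(BDE) = -660 ∩ 2·signedArea(BAC) = 330]
2. B_y = -34  [2·signedArea(BDE) = -660 ∩ 2·signedArea(BAC) = 330]
   → B = (9, -34)

B = (9, -34)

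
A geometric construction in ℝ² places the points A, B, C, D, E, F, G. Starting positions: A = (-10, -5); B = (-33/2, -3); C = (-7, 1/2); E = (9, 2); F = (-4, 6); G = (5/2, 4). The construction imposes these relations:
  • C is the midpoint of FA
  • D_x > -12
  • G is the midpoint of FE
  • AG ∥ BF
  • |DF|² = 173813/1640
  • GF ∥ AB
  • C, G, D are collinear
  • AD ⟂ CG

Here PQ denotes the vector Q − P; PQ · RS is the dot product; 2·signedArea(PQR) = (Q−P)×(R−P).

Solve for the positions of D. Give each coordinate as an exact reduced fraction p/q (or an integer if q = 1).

1. D_x = -9369/820  [C, G, D are collinear ∩ AD ⟂ CG]
2. D_y = -927/820  [C, G, D are collinear ∩ AD ⟂ CG]
   → D = (-9369/820, -927/820)

D = (-9369/820, -927/820)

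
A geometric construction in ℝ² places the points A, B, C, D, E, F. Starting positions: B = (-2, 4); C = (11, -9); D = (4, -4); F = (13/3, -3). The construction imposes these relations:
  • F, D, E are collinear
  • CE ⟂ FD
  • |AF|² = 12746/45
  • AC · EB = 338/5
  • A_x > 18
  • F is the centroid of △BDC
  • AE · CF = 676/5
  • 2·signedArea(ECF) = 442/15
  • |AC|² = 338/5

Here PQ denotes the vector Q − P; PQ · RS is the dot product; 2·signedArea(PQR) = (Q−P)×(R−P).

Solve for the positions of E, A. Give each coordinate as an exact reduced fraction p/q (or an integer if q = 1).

A = (94/5, -58/5)
E = (16/5, -32/5)

1. E_x = 16/5  [F, D, E are collinear ∩ CE ⟂ FD]
2. E_y = -32/5  [F, D, E are collinear ∩ CE ⟂ FD]
   → E = (16/5, -32/5)
3. A_x = 94/5  [AE · CF = 676/5 ∩ AC · EB = 338/5]
4. A_y = -58/5  [AE · CF = 676/5 ∩ AC · EB = 338/5]
   → A = (94/5, -58/5)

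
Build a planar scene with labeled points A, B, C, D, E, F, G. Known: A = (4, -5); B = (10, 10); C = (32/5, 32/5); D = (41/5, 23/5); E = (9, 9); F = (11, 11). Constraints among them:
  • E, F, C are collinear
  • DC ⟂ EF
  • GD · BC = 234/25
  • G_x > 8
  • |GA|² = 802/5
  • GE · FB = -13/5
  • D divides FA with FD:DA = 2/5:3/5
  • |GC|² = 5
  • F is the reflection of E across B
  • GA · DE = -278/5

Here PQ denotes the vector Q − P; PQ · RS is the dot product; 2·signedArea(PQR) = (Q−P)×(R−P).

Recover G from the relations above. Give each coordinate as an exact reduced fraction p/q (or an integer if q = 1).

1. G_x = 43/5  [GE · FB = -13/5 ∩ GA · DE = -278/5]
2. G_y = 34/5  [GE · FB = -13/5 ∩ GA · DE = -278/5]
   → G = (43/5, 34/5)

G = (43/5, 34/5)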